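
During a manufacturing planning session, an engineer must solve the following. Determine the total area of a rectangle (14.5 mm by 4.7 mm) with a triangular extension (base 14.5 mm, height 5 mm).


Composite shape: rectangle + triangle
Rectangle area = 14.5 * 4.7 = 68.15
Triangle area = 0.5 * 14.5 * 5 = 36.25
Total = 68.15 + 36.25
Total = 104.4
104.4 mm^2


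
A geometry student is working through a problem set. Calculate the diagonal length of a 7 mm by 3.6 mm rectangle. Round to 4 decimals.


Shape: rectangle (diagonal via Pythagoras)
Sides: 7 mm and 3.6 mm
Formula: d = sqrt(l^2 + w^2)
l^2 = 49, w^2 = 12.96
l^2 + w^2 = 61.96
d = sqrt(61.96)
d = 7.8715
7.8715 mm


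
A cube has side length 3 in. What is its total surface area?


Shape: cube
Side s = 3 in
A cube has 6 square faces.
Formula: SA = 6 * s^2
s^2 = 9
SA = 6 * 9
SA = 54
54 in^2


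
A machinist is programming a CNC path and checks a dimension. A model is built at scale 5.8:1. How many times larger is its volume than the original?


Linear scale factor k = 5.8
Rule: under a linear scaling by k, volumes scale by k^3.
k^3 = 5.8 * 5.8 * 5.8
k^3 = 33.64 * 5.8
k^3 = 195.112
Volume scales by a factor of 195.112.
195.112 (dimensionless)


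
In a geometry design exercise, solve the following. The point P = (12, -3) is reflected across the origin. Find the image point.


Transformation: reflection
Original point: (12, -3)
Rule for reflection through the origin: (x, y) -> (-x, -y)
Apply: (12, -3) -> (-12, 3)
(-12, 3)


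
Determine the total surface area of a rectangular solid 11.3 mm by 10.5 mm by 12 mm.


Shape: rectangular prism
l = 11.3 mm, w = 10.5 mm, h = 12 mm
Formula: SA = 2(lw + lh + wh)
lw = 118.65, lh = 135.6, wh = 126
lw + lh + wh = 380.25
SA = 2 * 380.25
SA = 760.5
760.5 mm^2


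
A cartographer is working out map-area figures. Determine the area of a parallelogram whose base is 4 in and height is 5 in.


Shape: parallelogram
Base b = 4 in, Height h = 5 in
Formula: A = b * h
A = 4 * 5
A = 20
20 in^2


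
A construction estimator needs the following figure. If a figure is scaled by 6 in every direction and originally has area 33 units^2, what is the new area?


Linear scale factor k = 6
Original area = 33 units^2
Rule: under a linear scaling by k, areas scale by k^2.
k^2 = 6^2 = 36
New area = 33 * 36
New area = 1188
1188 units^2


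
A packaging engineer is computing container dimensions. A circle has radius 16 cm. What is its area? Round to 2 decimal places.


Shape: circle
Radius r = 16 cm
Formula: A = pi * r^2
r^2 = 16^2 = 256
A = pi * 256
A = 804.25
804.25 cm^2


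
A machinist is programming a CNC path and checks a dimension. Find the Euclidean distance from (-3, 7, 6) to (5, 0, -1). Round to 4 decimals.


3D distance between two points
P1 = (-3, 7, 6), P2 = (5, 0, -1)
Formula: d = sqrt((x2-x1)^2 + (y2-y1)^2 + (z2-z1)^2)
dx = 5 - -3 = 8
dy = 0 - 7 = -7
dz = -1 - 6 = -7
dx^2 + dy^2 + dz^2 = 64 + 49 + 49 = 162
d = sqrt(162)
d = 12.7279
12.7279 units


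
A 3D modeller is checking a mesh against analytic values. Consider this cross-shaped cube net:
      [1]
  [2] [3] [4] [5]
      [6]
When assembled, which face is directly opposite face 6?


Net: cross layout. Take square 3 as the base (bottom).
Fold the four squares in the horizontal row up around 3: 2 -> left, 4 -> right, 5 wraps to the top.
Fold 1 and 6 up from 3: 1 -> back, 6 -> front.
Opposite pairs are therefore: (1, 6), (2, 4), (3, 5).
Face 6 is opposite face 1.
face 1


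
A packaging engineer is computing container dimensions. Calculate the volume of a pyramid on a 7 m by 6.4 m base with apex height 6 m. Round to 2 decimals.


Shape: rectangular pyramid
Base: 7 m x 6.4 m, Height h = 6 m
Formula: V = (1/3) * base_area * h
base_area = 7 * 6.4 = 44.8
base_area * h = 44.8 * 6 = 268.8
V = 268.8 / 3
V = 89.6
89.6 m^3


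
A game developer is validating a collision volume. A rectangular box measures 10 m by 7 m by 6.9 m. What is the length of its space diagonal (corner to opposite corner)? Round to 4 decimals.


Shape: rectangular box (space diagonal)
l = 10 m, w = 7 m, h = 6.9 m
Visualize: the diagonal of the base, then a right triangle with that diagonal and the height.
Formula: d = sqrt(l^2 + w^2 + h^2)
l^2 + w^2 + h^2 = 100 + 49 + 47.61 = 196.61
d = sqrt(196.61)
d = 14.0218
14.0218 m


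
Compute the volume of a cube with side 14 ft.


Shape: cube
Side s = 14 ft
Formula: V = s^3
V = 14 * 14 * 14
V = 196 * 14
V = 2744
2744 ft^3


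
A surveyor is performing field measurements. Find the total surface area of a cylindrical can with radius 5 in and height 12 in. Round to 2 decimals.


Shape: closed cylinder
Radius r = 5 in, Height h = 12 in
Formula: SA = 2*pi*r^2 + 2*pi*r*h = 2*pi*r*(r + h)
r + h = 17
2 * r * (r + h) = 2 * 5 * 17 = 170
SA = 170 * pi
SA = 534.07
534.07 in^2


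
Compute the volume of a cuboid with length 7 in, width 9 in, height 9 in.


Shape: rectangular prism
l = 7 in, w = 9 in, h = 9 in
Formula: V = l * w * h
V = 7 * 9 * 9
V = 63 * 9
V = 567
567 in^3


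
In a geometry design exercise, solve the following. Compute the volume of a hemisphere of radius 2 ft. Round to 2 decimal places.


Shape: hemisphere (half of a sphere)
Radius r = 2 ft
Formula: V = (1/2) * (4/3) * pi * r^3 = (2/3) * pi * r^3
r^3 = 8
(2/3) * 8 = 5.333333
V = 5.333333 * pi
V = 16.76
16.76 ft^3


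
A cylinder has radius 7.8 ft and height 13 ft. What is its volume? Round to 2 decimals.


Shape: cylinder
Radius r = 7.8 ft, Height h = 13 ft
Formula: V = pi * r^2 * h
r^2 = 60.84
V = pi * 60.84 * 13
V = 790.92 * pi
V = 2484.75
2484.75 ft^3


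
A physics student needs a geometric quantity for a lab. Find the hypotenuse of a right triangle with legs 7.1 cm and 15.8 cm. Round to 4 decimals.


Shape: right triangle
Legs a = 7.1 cm, b = 15.8 cm
Formula: c = sqrt(a^2 + b^2)
a^2 = 50.41, b^2 = 249.64
a^2 + b^2 = 300.05
c = sqrt(300.05)
c = 17.322
17.322 cm


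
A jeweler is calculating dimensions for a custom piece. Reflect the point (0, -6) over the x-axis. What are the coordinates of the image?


Transformation: reflection
Original point: (0, -6)
Rule for reflection over the x-axis: (x, y) -> (x, -y)
Apply: (0, -6) -> (0, 6)
(0, 6)


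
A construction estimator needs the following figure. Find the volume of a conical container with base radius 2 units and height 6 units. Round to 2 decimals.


Shape: cone
Radius r = 2 units, Height h = 6 units
Formula: V = (1/3) * pi * r^2 * h
r^2 = 4
pi * r^2 * h = pi * 4 * 6 = 24 * pi
V = 24 * pi / 3
V = 25.13
25.13 units^3


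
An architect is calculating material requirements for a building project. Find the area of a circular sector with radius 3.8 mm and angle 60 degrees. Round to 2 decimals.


Shape: circular sector
Radius r = 3.8 mm, Angle = 60 degrees
Formula: A = (angle/360) * pi * r^2
r^2 = 14.44
Fraction of circle = 60/360
A = (60/360) * pi * 14.44
A = 2.406667 * pi
A = 7.56
7.56 mm^2


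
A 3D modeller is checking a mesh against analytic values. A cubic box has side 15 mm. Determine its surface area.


Shape: cube
Side s = 15 mm
A cube has 6 square faces.
Formula: SA = 6 * s^2
s^2 = 225
SA = 6 * 225
SA = 1350
1350 mm^2


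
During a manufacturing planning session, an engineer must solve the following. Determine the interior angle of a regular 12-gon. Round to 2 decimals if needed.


Shape: regular dodecagon (12 sides)
Formula: interior angle = (n - 2) * 180 / n
(n - 2) = 10
(n - 2) * 180 = 1800
angle = 1800 / 12
angle = 150
150 degrees


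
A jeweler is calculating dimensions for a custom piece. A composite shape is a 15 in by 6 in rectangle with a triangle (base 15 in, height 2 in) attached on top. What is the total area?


Composite shape: rectangle + triangle
Rectangle area = 15 * 6 = 90
Triangle area = 0.5 * 15 * 2 = 15
Total = 90 + 15
Total = 105
105 in^2


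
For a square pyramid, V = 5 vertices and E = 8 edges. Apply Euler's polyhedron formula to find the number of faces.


Polyhedron: square pyramid
Euler's formula for convex polyhedra: V - E + F = 2
Given: V = 5 vertices and E = 8 edges
Solve for F:
F = 2 + E - V = 2 + 8 - 5 = 5
5 faces


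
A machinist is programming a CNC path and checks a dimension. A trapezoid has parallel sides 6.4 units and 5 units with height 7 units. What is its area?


Shape: trapezoid
Parallel sides a = 6.4 units, b = 5 units; Height h = 7 units
Formula: A = (a + b) * h / 2
a + b = 6.4 + 5 = 11.4
A = 11.4 * 7 / 2
A = 79.8 / 2
A = 39.9
39.9 units^2


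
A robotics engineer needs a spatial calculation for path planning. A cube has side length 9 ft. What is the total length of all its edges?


Shape: cube
Side s = 9 ft
A cube has 12 edges, all equal.
Formula: total edge length = 12 * s
Total = 12 * 9
Total = 108
108 ft


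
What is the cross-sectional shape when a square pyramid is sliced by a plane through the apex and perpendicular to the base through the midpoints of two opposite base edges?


Solid: square pyramid
Cutting plane: through the apex and perpendicular to the base through the midpoints of two opposite base edges
Visualize the intersection of the plane with the solid's surface.
The boundary of the cut region is a isosceles triangle.
isosceles triangle


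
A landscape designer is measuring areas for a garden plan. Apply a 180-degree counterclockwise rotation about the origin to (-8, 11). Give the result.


Transformation: rotation about the origin
Original point: (-8, 11)
Rule for 180 deg: (x, y) -> (-x, -y)
Apply: (-8, 11) -> (8, -11)
(8, -11)


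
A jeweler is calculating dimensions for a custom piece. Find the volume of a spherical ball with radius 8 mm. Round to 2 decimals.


Shape: sphere
Radius r = 8 mm
Formula: V = (4/3) * pi * r^3
r^3 = 512
(4/3) * 512 = 682.666667
V = 682.666667 * pi
V = 2144.66
2144.66 mm^3


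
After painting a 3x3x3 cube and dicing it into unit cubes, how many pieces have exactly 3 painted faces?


Large cube: 3 x 3 x 3, cut into unit cubes.
Cubes with 3 painted faces are at the corners. A cube always has 8 corners.
Count = 8
8 unit cubes


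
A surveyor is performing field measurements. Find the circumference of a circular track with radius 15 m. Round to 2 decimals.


Shape: circle
Radius r = 15 m
Formula: C = 2 * pi * r
C = 2 * pi * 15
C = 30 * pi
C = 94.25
94.25 m


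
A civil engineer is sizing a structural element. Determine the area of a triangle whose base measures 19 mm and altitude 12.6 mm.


Shape: triangle
Base b = 19 mm, Height h = 12.6 mm
Formula: A = (1/2) * b * h
A = 0.5 * 19 * 12.6
A = 0.5 * 239.4
A = 119.7
119.7 mm^2


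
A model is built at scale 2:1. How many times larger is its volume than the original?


Linear scale factor k = 2
Rule: under a linear scaling by k, volumes scale by k^3.
k^3 = 2 * 2 * 2
k^3 = 4 * 2
k^3 = 8
Volume scales by a factor of 8.
8 (dimensionless)


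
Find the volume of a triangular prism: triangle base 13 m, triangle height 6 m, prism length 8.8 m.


Shape: triangular prism
Triangle base = 13 m, triangle height = 6 m, prism length L = 8.8 m
Formula: V = (1/2 * b * h_tri) * L
Cross-section area = 0.5 * 13 * 6 = 39
V = 39 * 8.8
V = 343.2
343.2 m^3


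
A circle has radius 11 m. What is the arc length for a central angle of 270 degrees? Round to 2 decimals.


Shape: circular arc
Radius r = 11 m, Angle = 270 degrees
Formula: L = (angle/360) * 2 * pi * r
2 * pi * r = 22 * pi
L = (270/360) * 22 * pi
L = 16.5 * pi
L = 51.84
51.84 m


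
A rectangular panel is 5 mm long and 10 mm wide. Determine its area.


Shape: rectangle
Length l = 5 mm, Width w = 10 mm
Formula: A = l * w
A = 5 * 10
A = 50
50 mm^2


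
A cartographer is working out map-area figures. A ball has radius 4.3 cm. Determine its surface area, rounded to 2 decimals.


Shape: sphere
Radius r = 4.3 cm
Formula: SA = 4 * pi * r^2
r^2 = 18.49
SA = 4 * pi * 18.49
SA = 73.96 * pi
SA = 232.35
232.35 cm^2


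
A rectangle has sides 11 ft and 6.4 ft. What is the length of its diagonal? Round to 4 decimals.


Shape: rectangle (diagonal via Pythagoras)
Sides: 11 ft and 6.4 ft
Formula: d = sqrt(l^2 + w^2)
l^2 = 121, w^2 = 40.96
l^2 + w^2 = 161.96
d = sqrt(161.96)
d = 12.7264
12.7264 ft


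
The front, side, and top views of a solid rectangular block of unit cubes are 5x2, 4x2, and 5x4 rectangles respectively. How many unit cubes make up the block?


Orthographic views of a solid rectangular block:
Front view 5 x 2 -> length = 5, height = 2
Side view 4 x 2 -> width = 4, height = 2 (consistent)
Top view 5 x 4 -> confirms length = 5, width = 4
The block is 5 x 4 x 2.
Total unit cubes = 5 * 4 * 2 = 40
40 unit cubes


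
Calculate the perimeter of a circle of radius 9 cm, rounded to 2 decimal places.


Shape: circle
Radius r = 9 cm
Formula: C = 2 * pi * r
C = 2 * pi * 9
C = 18 * pi
C = 56.55
56.55 cm


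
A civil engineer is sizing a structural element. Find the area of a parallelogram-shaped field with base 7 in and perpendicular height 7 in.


Shape: parallelogram
Base b = 7 in, Height h = 7 in
Formula: A = b * h
A = 7 * 7
A = 49
49 in^2


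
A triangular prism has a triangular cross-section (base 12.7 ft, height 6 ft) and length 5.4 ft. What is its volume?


Shape: triangular prism
Triangle base = 12.7 ft, triangle height = 6 ft, prism length L = 5.4 ft
Formula: V = (1/2 * b * h_tri) * L
Cross-section area = 0.5 * 12.7 * 6 = 38.1
V = 38.1 * 5.4
V = 205.74
205.74 ft^3


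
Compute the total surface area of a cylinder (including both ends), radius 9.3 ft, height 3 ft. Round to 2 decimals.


Shape: closed cylinder
Radius r = 9.3 ft, Height h = 3 ft
Formula: SA = 2*pi*r^2 + 2*pi*r*h = 2*pi*r*(r + h)
r + h = 12.3
2 * r * (r + h) = 2 * 9.3 * 12.3 = 228.78
SA = 228.78 * pi
SA = 718.73
718.73 ft^2


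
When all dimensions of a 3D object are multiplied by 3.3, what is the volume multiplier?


Linear scale factor k = 3.3
Rule: under a linear scaling by k, volumes scale by k^3.
k^3 = 3.3 * 3.3 * 3.3
k^3 = 10.89 * 3.3
k^3 = 35.937
Volume scales by a factor of 35.937.
35.937 (dimensionless)


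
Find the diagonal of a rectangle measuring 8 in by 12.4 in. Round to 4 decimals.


Shape: rectangle (diagonal via Pythagoras)
Sides: 8 in and 12.4 in
Formula: d = sqrt(l^2 + w^2)
l^2 = 64, w^2 = 153.76
l^2 + w^2 = 217.76
d = sqrt(217.76)
d = 14.7567
14.7567 in


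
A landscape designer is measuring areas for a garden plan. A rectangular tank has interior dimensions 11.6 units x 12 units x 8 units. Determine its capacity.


Shape: rectangular prism
l = 11.6 units, w = 12 units, h = 8 units
Formula: V = l * w * h
V = 11.6 * 12 * 8
V = 139.2 * 8
V = 1113.6
1113.6 units^3


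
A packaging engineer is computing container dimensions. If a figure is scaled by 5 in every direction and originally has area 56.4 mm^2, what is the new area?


Linear scale factor k = 5
Original area = 56.4 mm^2
Rule: under a linear scaling by k, areas scale by k^2.
k^2 = 5^2 = 25
New area = 56.4 * 25
New area = 1410
1410 mm^2


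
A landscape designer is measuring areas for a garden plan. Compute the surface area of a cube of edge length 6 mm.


Shape: cube
Side s = 6 mm
A cube has 6 square faces.
Formula: SA = 6 * s^2
s^2 = 36
SA = 6 * 36
SA = 216
216 mm^2


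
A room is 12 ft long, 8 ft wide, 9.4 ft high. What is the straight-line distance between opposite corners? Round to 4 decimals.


Shape: rectangular box (space diagonal)
l = 12 ft, w = 8 ft, h = 9.4 ft
Visualize: the diagonal of the base, then a right triangle with that diagonal and the height.
Formula: d = sqrt(l^2 + w^2 + h^2)
l^2 + w^2 + h^2 = 144 + 64 + 88.36 = 296.36
d = sqrt(296.36)
d = 17.2151
17.2151 ft


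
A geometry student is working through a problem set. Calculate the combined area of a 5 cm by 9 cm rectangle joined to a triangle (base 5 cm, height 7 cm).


Composite shape: rectangle + triangle
Rectangle area = 5 * 9 = 45
Triangle area = 0.5 * 5 * 7 = 17.5
Total = 45 + 17.5
Total = 62.5
62.5 cm^2


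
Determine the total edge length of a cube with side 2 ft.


Shape: cube
Side s = 2 ft
A cube has 12 edges, all equal.
Formula: total edge length = 12 * s
Total = 12 * 2
Total = 24
24 ft


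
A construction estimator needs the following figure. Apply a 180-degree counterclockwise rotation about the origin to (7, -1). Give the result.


Transformation: rotation about the origin
Original point: (7, -1)
Rule for 180 deg: (x, y) -> (-x, -y)
Apply: (7, -1) -> (-7, 1)
(-7, 1)


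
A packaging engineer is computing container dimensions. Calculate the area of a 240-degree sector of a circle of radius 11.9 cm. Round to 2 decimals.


Shape: circular sector
Radius r = 11.9 cm, Angle = 240 degrees
Formula: A = (angle/360) * pi * r^2
r^2 = 141.61
Fraction of circle = 240/360
A = (240/360) * pi * 141.61
A = 94.406667 * pi
A = 296.59
296.59 cm^2


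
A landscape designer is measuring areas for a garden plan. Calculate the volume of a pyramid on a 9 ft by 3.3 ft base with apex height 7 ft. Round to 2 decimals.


Shape: rectangular pyramid
Base: 9 ft x 3.3 ft, Height h = 7 ft
Formula: V = (1/3) * base_area * h
base_area = 9 * 3.3 = 29.7
base_area * h = 29.7 * 7 = 207.9
V = 207.9 / 3
V = 69.3
69.3 ft^3


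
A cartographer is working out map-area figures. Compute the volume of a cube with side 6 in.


Shape: cube
Side s = 6 in
Formula: V = s^3
V = 6 * 6 * 6
V = 36 * 6
V = 216
216 in^3


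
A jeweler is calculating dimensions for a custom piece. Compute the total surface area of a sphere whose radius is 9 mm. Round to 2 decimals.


Shape: sphere
Radius r = 9 mm
Formula: SA = 4 * pi * r^2
r^2 = 81
SA = 4 * pi * 81
SA = 324 * pi
SA = 1017.88
1017.88 mm^2


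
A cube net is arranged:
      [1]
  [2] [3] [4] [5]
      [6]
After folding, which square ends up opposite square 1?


Net: cross layout. Take square 3 as the base (bottom).
Fold the four squares in the horizontal row up around 3: 2 -> left, 4 -> right, 5 wraps to the top.
Fold 1 and 6 up from 3: 1 -> back, 6 -> front.
Opposite pairs are therefore: (1, 6), (2, 4), (3, 5).
Face 1 is opposite face 6.
face 6


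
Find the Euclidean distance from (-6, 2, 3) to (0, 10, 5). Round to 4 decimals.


3D distance between two points
P1 = (-6, 2, 3), P2 = (0, 10, 5)
Formula: d = sqrt((x2-x1)^2 + (y2-y1)^2 + (z2-z1)^2)
dx = 0 - -6 = 6
dy = 10 - 2 = 8
dz = 5 - 3 = 2
dx^2 + dy^2 + dz^2 = 36 + 64 + 4 = 104
d = sqrt(104)
d = 10.198
10.198 units


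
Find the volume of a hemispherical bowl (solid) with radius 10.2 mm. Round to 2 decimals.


Shape: hemisphere (half of a sphere)
Radius r = 10.2 mm
Formula: V = (1/2) * (4/3) * pi * r^3 = (2/3) * pi * r^3
r^3 = 1061.208
(2/3) * 1061.208 = 707.472
V = 707.472 * pi
V = 2222.59
2222.59 mm^3


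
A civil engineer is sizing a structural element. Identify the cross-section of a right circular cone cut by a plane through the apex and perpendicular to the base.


Solid: right circular cone
Cutting plane: through the apex and perpendicular to the base
Visualize the intersection of the plane with the solid's surface.
The boundary of the cut region is a isosceles triangle.
isosceles triangle


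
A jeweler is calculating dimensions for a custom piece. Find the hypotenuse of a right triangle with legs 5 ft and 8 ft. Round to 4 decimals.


Shape: right triangle
Legs a = 5 ft, b = 8 ft
Formula: c = sqrt(a^2 + b^2)
a^2 = 25, b^2 = 64
a^2 + b^2 = 89
c = sqrt(89)
c = 9.434
9.434 ft


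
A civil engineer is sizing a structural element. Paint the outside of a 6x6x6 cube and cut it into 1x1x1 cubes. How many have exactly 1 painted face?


Large cube: 6 x 6 x 6, cut into unit cubes.
n = 6, so n - 2 = 4
Cubes with 1 painted face lie in the interior of each face.
A cube has 6 faces; each contributes (n - 2)^2 = 16 such cubes.
Count = 6 * 16 = 96
96 unit cubes


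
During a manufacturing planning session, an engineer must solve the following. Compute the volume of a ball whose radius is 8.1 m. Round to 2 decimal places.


Shape: sphere
Radius r = 8.1 m
Formula: V = (4/3) * pi * r^3
r^3 = 531.441
(4/3) * 531.441 = 708.588
V = 708.588 * pi
V = 2226.09
2226.09 m^3


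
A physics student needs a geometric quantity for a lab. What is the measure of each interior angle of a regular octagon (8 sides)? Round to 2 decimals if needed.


Shape: regular octagon (8 sides)
Formula: interior angle = (n - 2) * 180 / n
(n - 2) = 6
(n - 2) * 180 = 1080
angle = 1080 / 8
angle = 135
135 degrees


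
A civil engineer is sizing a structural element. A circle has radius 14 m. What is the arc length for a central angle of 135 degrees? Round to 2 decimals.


Shape: circular arc
Radius r = 14 m, Angle = 135 degrees
Formula: L = (angle/360) * 2 * pi * r
2 * pi * r = 28 * pi
L = (135/360) * 28 * pi
L = 10.5 * pi
L = 32.99
32.99 m


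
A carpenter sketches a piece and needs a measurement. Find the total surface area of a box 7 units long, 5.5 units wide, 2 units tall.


Shape: rectangular prism
l = 7 units, w = 5.5 units, h = 2 units
Formula: SA = 2(lw + lh + wh)
lw = 38.5, lh = 14, wh = 11
lw + lh + wh = 63.5
SA = 2 * 63.5
SA = 127
127 units^2


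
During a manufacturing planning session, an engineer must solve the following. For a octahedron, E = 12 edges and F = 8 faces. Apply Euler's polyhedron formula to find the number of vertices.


Polyhedron: octahedron
Euler's formula for convex polyhedra: V - E + F = 2
Given: E = 12 edges and F = 8 faces
Solve for V:
V = 2 + E - F = 2 + 12 - 8 = 6
6 vertices


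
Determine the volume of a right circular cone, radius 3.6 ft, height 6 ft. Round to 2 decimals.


Shape: cone
Radius r = 3.6 ft, Height h = 6 ft
Formula: V = (1/3) * pi * r^2 * h
r^2 = 12.96
pi * r^2 * h = pi * 12.96 * 6 = 77.76 * pi
V = 77.76 * pi / 3
V = 81.43
81.43 ft^3


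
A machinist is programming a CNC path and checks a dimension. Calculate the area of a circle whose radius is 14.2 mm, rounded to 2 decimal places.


Shape: circle
Radius r = 14.2 mm
Formula: A = pi * r^2
r^2 = 14.2^2 = 201.64
A = pi * 201.64
A = 633.47
633.47 mm^2


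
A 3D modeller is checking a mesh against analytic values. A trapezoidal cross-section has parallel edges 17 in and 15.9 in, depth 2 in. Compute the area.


Shape: trapezoid
Parallel sides a = 17 in, b = 15.9 in; Height h = 2 in
Formula: A = (a + b) * h / 2
a + b = 17 + 15.9 = 32.9
A = 32.9 * 2 / 2
A = 65.8 / 2
A = 32.9
32.9 in^2


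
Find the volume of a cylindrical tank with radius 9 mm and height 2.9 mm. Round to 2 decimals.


Shape: cylinder
Radius r = 9 mm, Height h = 2.9 mm
Formula: V = pi * r^2 * h
r^2 = 81
V = pi * 81 * 2.9
V = 234.9 * pi
V = 737.96
737.96 mm^3


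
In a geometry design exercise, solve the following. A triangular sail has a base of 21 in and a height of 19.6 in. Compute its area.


Shape: triangle
Base b = 21 in, Height h = 19.6 in
Formula: A = (1/2) * b * h
A = 0.5 * 21 * 19.6
A = 0.5 * 411.6
A = 205.8
205.8 in^2


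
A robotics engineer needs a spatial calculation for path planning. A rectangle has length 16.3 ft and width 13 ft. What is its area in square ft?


Shape: rectangle
Length l = 16.3 ft, Width w = 13 ft
Formula: A = l * w
A = 16.3 * 13
A = 211.9
211.9 ft^2


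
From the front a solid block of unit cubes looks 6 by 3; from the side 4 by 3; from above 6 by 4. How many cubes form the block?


Orthographic views of a solid rectangular block:
Front view 6 x 3 -> length = 6, height = 3
Side view 4 x 3 -> width = 4, height = 3 (consistent)
Top view 6 x 4 -> confirms length = 6, width = 4
The block is 6 x 4 x 3.
Total unit cubes = 6 * 4 * 3 = 72
72 unit cubes


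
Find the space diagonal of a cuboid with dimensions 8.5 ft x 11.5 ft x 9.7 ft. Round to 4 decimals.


Shape: rectangular box (space diagonal)
l = 8.5 ft, w = 11.5 ft, h = 9.7 ft
Visualize: the diagonal of the base, then a right triangle with that diagonal and the height.
Formula: d = sqrt(l^2 + w^2 + h^2)
l^2 + w^2 + h^2 = 72.25 + 132.25 + 94.09 = 298.59
d = sqrt(298.59)
d = 17.2798
17.2798 ft


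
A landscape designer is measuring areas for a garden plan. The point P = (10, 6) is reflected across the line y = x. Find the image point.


Transformation: reflection
Original point: (10, 6)
Rule for reflection over y = x: (x, y) -> (y, x)
Apply: (10, 6) -> (6, 10)
(6, 10)


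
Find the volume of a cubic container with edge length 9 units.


Shape: cube
Side s = 9 units
Formula: V = s^3
V = 9 * 9 * 9
V = 81 * 9
V = 729
729 units^3


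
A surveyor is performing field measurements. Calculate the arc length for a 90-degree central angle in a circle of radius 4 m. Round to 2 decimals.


Shape: circular arc
Radius r = 4 m, Angle = 90 degrees
Formula: L = (angle/360) * 2 * pi * r
2 * pi * r = 8 * pi
L = (90/360) * 8 * pi
L = 2 * pi
L = 6.28
6.28 m


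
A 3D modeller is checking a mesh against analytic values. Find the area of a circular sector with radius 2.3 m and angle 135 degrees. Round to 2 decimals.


Shape: circular sector
Radius r = 2.3 m, Angle = 135 degrees
Formula: A = (angle/360) * pi * r^2
r^2 = 5.29
Fraction of circle = 135/360
A = (135/360) * pi * 5.29
A = 1.98375 * pi
A = 6.23
6.23 m^2


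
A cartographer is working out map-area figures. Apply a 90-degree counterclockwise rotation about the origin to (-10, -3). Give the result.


Transformation: rotation about the origin
Original point: (-10, -3)
Rule for 90 deg counterclockwise: (x, y) -> (-y, x)
Apply: (-10, -3) -> (3, -10)
(3, -10)


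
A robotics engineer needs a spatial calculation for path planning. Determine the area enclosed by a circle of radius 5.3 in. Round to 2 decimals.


Shape: circle
Radius r = 5.3 in
Formula: A = pi * r^2
r^2 = 5.3^2 = 28.09
A = pi * 28.09
A = 88.25
88.25 in^2


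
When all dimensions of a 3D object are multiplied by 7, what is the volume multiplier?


Linear scale factor k = 7
Rule: under a linear scaling by k, volumes scale by k^3.
k^3 = 7 * 7 * 7
k^3 = 49 * 7
k^3 = 343
Volume scales by a factor of 343.
343 (dimensionless)


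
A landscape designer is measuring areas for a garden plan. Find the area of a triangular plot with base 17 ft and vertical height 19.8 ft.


Shape: triangle
Base b = 17 ft, Height h = 19.8 ft
Formula: A = (1/2) * b * h
A = 0.5 * 17 * 19.8
A = 0.5 * 336.6
A = 168.3
168.3 ft^2


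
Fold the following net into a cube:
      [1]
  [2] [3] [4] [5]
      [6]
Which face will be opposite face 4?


Net: cross layout. Take square 3 as the base (bottom).
Fold the four squares in the horizontal row up around 3: 2 -> left, 4 -> right, 5 wraps to the top.
Fold 1 and 6 up from 3: 1 -> back, 6 -> front.
Opposite pairs are therefore: (1, 6), (2, 4), (3, 5).
Face 4 is opposite face 2.
face 2


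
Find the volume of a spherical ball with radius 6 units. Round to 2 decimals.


Shape: sphere
Radius r = 6 units
Formula: V = (4/3) * pi * r^3
r^3 = 216
(4/3) * 216 = 288
V = 288 * pi
V = 904.78
904.78 units^3


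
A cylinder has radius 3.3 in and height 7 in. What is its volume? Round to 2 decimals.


Shape: cylinder
Radius r = 3.3 in, Height h = 7 in
Formula: V = pi * r^2 * h
r^2 = 10.89
V = pi * 10.89 * 7
V = 76.23 * pi
V = 239.48
239.48 in^3


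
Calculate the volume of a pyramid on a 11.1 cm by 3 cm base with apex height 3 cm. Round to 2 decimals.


Shape: rectangular pyramid
Base: 11.1 cm x 3 cm, Height h = 3 cm
Formula: V = (1/3) * base_area * h
base_area = 11.1 * 3 = 33.3
base_area * h = 33.3 * 3 = 99.9
V = 99.9 / 3
V = 33.3
33.3 cm^3


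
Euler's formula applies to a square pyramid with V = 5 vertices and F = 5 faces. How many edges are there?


Polyhedron: square pyramid
Euler's formula for convex polyhedra: V - E + F = 2
Given: V = 5 vertices and F = 5 faces
Solve for E:
E = V + F - 2 = 5 + 5 - 2 = 8
8 edges


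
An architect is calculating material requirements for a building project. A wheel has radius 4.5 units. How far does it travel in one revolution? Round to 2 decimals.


Shape: circle
Radius r = 4.5 units
Formula: C = 2 * pi * r
C = 2 * pi * 4.5
C = 9 * pi
C = 28.27
28.27 units


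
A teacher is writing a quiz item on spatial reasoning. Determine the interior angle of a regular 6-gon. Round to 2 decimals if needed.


Shape: regular hexagon (6 sides)
Formula: interior angle = (n - 2) * 180 / n
(n - 2) = 4
(n - 2) * 180 = 720
angle = 720 / 6
angle = 120
120 degrees


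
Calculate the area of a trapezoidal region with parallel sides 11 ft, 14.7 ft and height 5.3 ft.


Shape: trapezoid
Parallel sides a = 11 ft, b = 14.7 ft; Height h = 5.3 ft
Formula: A = (a + b) * h / 2
a + b = 11 + 14.7 = 25.7
A = 25.7 * 5.3 / 2
A = 136.21 / 2
A = 68.105
68.105 ft^2


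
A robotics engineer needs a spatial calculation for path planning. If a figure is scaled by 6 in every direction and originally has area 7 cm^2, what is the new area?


Linear scale factor k = 6
Original area = 7 cm^2
Rule: under a linear scaling by k, areas scale by k^2.
k^2 = 6^2 = 36
New area = 7 * 36
New area = 252
252 cm^2


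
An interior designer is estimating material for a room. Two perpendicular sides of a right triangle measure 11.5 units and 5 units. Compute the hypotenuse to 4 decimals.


Shape: right triangle
Legs a = 11.5 units, b = 5 units
Formula: c = sqrt(a^2 + b^2)
a^2 = 132.25, b^2 = 25
a^2 + b^2 = 157.25
c = sqrt(157.25)
c = 12.5399
12.5399 units


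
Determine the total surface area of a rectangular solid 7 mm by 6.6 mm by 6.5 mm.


Shape: rectangular prism
l = 7 mm, w = 6.6 mm, h = 6.5 mm
Formula: SA = 2(lw + lh + wh)
lw = 46.2, lh = 45.5, wh = 42.9
lw + lh + wh = 134.6
SA = 2 * 134.6
SA = 269.2
269.2 mm^2


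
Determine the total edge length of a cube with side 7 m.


Shape: cube
Side s = 7 m
A cube has 12 edges, all equal.
Formula: total edge length = 12 * s
Total = 12 * 7
Total = 84
84 m


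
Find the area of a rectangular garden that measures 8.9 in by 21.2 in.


Shape: rectangle
Length l = 8.9 in, Width w = 21.2 in
Formula: A = l * w
A = 8.9 * 21.2
A = 188.68
188.68 in^2


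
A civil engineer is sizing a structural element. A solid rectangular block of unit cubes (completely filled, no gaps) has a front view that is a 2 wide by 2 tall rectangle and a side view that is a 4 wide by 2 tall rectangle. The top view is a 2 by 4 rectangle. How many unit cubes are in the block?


Orthographic views of a solid rectangular block:
Front view 2 x 2 -> length = 2, height = 2
Side view 4 x 2 -> width = 4, height = 2 (consistent)
Top view 2 x 4 -> confirms length = 2, width = 4
The block is 2 x 4 x 2.
Total unit cubes = 2 * 4 * 2 = 16
16 unit cubes


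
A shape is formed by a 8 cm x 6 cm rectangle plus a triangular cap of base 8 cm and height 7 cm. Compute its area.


Composite shape: rectangle + triangle
Rectangle area = 8 * 6 = 48
Triangle area = 0.5 * 8 * 7 = 28
Total = 48 + 28
Total = 76
76 cm^2


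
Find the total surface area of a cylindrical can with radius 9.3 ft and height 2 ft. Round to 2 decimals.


Shape: closed cylinder
Radius r = 9.3 ft, Height h = 2 ft
Formula: SA = 2*pi*r^2 + 2*pi*r*h = 2*pi*r*(r + h)
r + h = 11.3
2 * r * (r + h) = 2 * 9.3 * 11.3 = 210.18
SA = 210.18 * pi
SA = 660.3
660.3 ft^2


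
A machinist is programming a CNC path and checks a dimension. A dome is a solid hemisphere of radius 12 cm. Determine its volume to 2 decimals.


Shape: hemisphere (half of a sphere)
Radius r = 12 cm
Formula: V = (1/2) * (4/3) * pi * r^3 = (2/3) * pi * r^3
r^3 = 1728
(2/3) * 1728 = 1152
V = 1152 * pi
V = 3619.11
3619.11 cm^3


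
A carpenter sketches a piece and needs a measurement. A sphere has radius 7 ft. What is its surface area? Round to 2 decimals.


Shape: sphere
Radius r = 7 ft
Formula: SA = 4 * pi * r^2
r^2 = 49
SA = 4 * pi * 49
SA = 196 * pi
SA = 615.75
615.75 ft^2


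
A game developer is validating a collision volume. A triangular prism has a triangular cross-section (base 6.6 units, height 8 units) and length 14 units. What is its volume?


Shape: triangular prism
Triangle base = 6.6 units, triangle height = 8 units, prism length L = 14 units
Formula: V = (1/2 * b * h_tri) * L
Cross-section area = 0.5 * 6.6 * 8 = 26.4
V = 26.4 * 14
V = 369.6
369.6 units^3


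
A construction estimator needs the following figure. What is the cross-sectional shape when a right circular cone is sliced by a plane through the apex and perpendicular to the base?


Solid: right circular cone
Cutting plane: through the apex and perpendicular to the base
Visualize the intersection of the plane with the solid's surface.
The boundary of the cut region is a isosceles triangle.
isosceles triangle


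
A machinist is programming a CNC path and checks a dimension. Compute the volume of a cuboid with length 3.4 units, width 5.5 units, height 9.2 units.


Shape: rectangular prism
l = 3.4 units, w = 5.5 units, h = 9.2 units
Formula: V = l * w * h
V = 3.4 * 5.5 * 9.2
V = 18.7 * 9.2
V = 172.04
172.04 units^3


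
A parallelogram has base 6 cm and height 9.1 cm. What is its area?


Shape: parallelogram
Base b = 6 cm, Height h = 9.1 cm
Formula: A = b * h
A = 6 * 9.1
A = 54.6
54.6 cm^2


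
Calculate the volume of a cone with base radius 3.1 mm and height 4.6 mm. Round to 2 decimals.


Shape: cone
Radius r = 3.1 mm, Height h = 4.6 mm
Formula: V = (1/3) * pi * r^2 * h
r^2 = 9.61
pi * r^2 * h = pi * 9.61 * 4.6 = 44.206 * pi
V = 44.206 * pi / 3
V = 46.29
46.29 mm^3


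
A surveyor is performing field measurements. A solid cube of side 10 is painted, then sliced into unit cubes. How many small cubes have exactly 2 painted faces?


Large cube: 10 x 10 x 10, cut into unit cubes.
n = 10, so n - 2 = 8
Cubes with 2 painted faces lie along the edges, excluding corners.
A cube has 12 edges; each contributes (n - 2) = 8 such cubes.
Count = 12 * 8 = 96
96 unit cubes


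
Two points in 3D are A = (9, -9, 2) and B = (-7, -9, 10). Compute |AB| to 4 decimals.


3D distance between two points
P1 = (9, -9, 2), P2 = (-7, -9, 10)
Formula: d = sqrt((x2-x1)^2 + (y2-y1)^2 + (z2-z1)^2)
dx = -7 - 9 = -16
dy = -9 - -9 = 0
dz = 10 - 2 = 8
dx^2 + dy^2 + dz^2 = 256 + 0 + 64 = 320
d = sqrt(320)
d = 17.8885
17.8885 units


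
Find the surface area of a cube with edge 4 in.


Shape: cube
Side s = 4 in
A cube has 6 square faces.
Formula: SA = 6 * s^2
s^2 = 16
SA = 6 * 16
SA = 96
96 in^2


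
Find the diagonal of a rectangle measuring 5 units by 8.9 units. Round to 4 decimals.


Shape: rectangle (diagonal via Pythagoras)
Sides: 5 units and 8.9 units
Formula: d = sqrt(l^2 + w^2)
l^2 = 25, w^2 = 79.21
l^2 + w^2 = 104.21
d = sqrt(104.21)
d = 10.2083
10.2083 units


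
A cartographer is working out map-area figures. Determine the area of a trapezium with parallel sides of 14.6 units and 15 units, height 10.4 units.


Shape: trapezoid
Parallel sides a = 14.6 units, b = 15 units; Height h = 10.4 units
Formula: A = (a + b) * h / 2
a + b = 14.6 + 15 = 29.6
A = 29.6 * 10.4 / 2
A = 307.84 / 2
A = 153.92
153.92 units^2


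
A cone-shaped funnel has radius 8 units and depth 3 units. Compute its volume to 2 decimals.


Shape: cone
Radius r = 8 units, Height h = 3 units
Formula: V = (1/3) * pi * r^2 * h
r^2 = 64
pi * r^2 * h = pi * 64 * 3 = 192 * pi
V = 192 * pi / 3
V = 201.06
201.06 units^3


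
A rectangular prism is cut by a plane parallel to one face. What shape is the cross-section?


Solid: rectangular prism
Cutting plane: parallel to one face
Visualize the intersection of the plane with the solid's surface.
The boundary of the cut region is a rectangle.
rectangle


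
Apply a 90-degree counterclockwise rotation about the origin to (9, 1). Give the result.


Transformation: rotation about the origin
Original point: (9, 1)
Rule for 90 deg counterclockwise: (x, y) -> (-y, x)
Apply: (9, 1) -> (-1, 9)
(-1, 9)


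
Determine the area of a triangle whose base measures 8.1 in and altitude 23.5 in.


Shape: triangle
Base b = 8.1 in, Height h = 23.5 in
Formula: A = (1/2) * b * h
A = 0.5 * 8.1 * 23.5
A = 0.5 * 190.35
A = 95.175
95.175 in^2


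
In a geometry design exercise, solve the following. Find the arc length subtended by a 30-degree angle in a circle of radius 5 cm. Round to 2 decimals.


Shape: circular arc
Radius r = 5 cm, Angle = 30 degrees
Formula: L = (angle/360) * 2 * pi * r
2 * pi * r = 10 * pi
L = (30/360) * 10 * pi
L = 0.833333 * pi
L = 2.62
2.62 cm


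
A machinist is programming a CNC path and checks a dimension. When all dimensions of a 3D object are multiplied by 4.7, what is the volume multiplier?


Linear scale factor k = 4.7
Rule: under a linear scaling by k, volumes scale by k^3.
k^3 = 4.7 * 4.7 * 4.7
k^3 = 22.09 * 4.7
k^3 = 103.823
Volume scales by a factor of 103.823.
103.823 (dimensionless)


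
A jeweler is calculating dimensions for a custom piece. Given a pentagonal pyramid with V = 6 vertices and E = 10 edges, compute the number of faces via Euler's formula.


Polyhedron: pentagonal pyramid
Euler's formula for convex polyhedra: V - E + F = 2
Given: V = 6 vertices and E = 10 edges
Solve for F:
F = 2 + E - V = 2 + 10 - 6 = 6
6 faces


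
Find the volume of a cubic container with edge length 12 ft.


Shape: cube
Side s = 12 ft
Formula: V = s^3
V = 12 * 12 * 12
V = 144 * 12
V = 1728
1728 ft^3


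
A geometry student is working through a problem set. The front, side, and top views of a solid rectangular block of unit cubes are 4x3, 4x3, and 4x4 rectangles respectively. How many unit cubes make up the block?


Orthographic views of a solid rectangular block:
Front view 4 x 3 -> length = 4, height = 3
Side view 4 x 3 -> width = 4, height = 3 (consistent)
Top view 4 x 4 -> confirms length = 4, width = 4
The block is 4 x 4 x 3.
Total unit cubes = 4 * 4 * 3 = 48
48 unit cubes


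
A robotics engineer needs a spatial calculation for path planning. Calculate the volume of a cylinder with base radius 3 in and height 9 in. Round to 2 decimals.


Shape: cylinder
Radius r = 3 in, Height h = 9 in
Formula: V = pi * r^2 * h
r^2 = 9
V = pi * 9 * 9
V = 81 * pi
V = 254.47
254.47 in^3


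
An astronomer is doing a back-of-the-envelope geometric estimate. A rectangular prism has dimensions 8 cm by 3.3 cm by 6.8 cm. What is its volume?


Shape: rectangular prism
l = 8 cm, w = 3.3 cm, h = 6.8 cm
Formula: V = l * w * h
V = 8 * 3.3 * 6.8
V = 26.4 * 6.8
V = 179.52
179.52 cm^3


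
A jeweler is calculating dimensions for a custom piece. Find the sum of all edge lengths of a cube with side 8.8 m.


Shape: cube
Side s = 8.8 m
A cube has 12 edges, all equal.
Formula: total edge length = 12 * s
Total = 12 * 8.8
Total = 105.6
105.6 m


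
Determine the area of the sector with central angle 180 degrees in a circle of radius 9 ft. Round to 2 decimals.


Shape: circular sector
Radius r = 9 ft, Angle = 180 degrees
Formula: A = (angle/360) * pi * r^2
r^2 = 81
Fraction of circle = 180/360
A = (180/360) * pi * 81
A = 40.5 * pi
A = 127.23
127.23 ft^2


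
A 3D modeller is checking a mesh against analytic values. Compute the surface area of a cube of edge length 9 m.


Shape: cube
Side s = 9 m
A cube has 6 square faces.
Formula: SA = 6 * s^2
s^2 = 81
SA = 6 * 81
SA = 486
486 m^2


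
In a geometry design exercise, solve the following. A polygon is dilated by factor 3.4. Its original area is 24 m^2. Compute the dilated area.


Linear scale factor k = 3.4
Original area = 24 m^2
Rule: under a linear scaling by k, areas scale by k^2.
k^2 = 3.4^2 = 11.56
New area = 24 * 11.56
New area = 277.44
277.44 m^2


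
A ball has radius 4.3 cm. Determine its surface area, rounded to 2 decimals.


Shape: sphere
Radius r = 4.3 cm
Formula: SA = 4 * pi * r^2
r^2 = 18.49
SA = 4 * pi * 18.49
SA = 73.96 * pi
SA = 232.35
232.35 cm^2


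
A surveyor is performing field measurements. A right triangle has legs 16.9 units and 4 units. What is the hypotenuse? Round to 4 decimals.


Shape: right triangle
Legs a = 16.9 units, b = 4 units
Formula: c = sqrt(a^2 + b^2)
a^2 = 285.61, b^2 = 16
a^2 + b^2 = 301.61
c = sqrt(301.61)
c = 17.3669
17.3669 units
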